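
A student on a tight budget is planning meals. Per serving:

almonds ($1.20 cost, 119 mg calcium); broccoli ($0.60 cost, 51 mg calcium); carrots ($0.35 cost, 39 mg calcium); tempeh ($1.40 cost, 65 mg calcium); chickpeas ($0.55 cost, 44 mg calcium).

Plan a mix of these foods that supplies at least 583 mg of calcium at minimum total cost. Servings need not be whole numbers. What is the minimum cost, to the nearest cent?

$5.23

Cost per mg of calcium: carrots $0.0090, almonds $0.0101, broccoli $0.0118, chickpeas $0.0125, tempeh $0.0215.
With no serving limits, use only carrots: 583 mg / 39 mg = 14.95 servings × $0.35 = $5.23.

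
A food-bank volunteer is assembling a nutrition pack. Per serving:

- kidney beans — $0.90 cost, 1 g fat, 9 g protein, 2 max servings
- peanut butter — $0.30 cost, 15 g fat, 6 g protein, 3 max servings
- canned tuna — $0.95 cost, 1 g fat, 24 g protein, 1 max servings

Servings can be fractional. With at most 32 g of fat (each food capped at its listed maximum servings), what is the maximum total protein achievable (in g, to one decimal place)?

Protein per g fat: canned tuna 24, kidney beans 9, peanut butter 0.4.
Take 1 serving of canned tuna: uses 1 g fat, +24.0 g protein (running total 24.0 g).
Take 2 servings of kidney beans: uses 2 g fat, +18.0 g protein (running total 42.0 g).
Take 1.933 servings of peanut butter: uses 29 g fat, +11.6 g protein (running total 53.6 g).
Filling greedily by protein-per-g fat is optimal for one linear limit, giving 53.6 g.

53.6 g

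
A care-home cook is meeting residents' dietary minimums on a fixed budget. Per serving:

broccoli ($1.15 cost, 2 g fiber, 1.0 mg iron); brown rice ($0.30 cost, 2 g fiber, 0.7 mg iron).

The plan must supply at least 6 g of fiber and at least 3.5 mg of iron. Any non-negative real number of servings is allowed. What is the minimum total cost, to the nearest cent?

The cheapest plan sits at a corner of the feasible region — with two constraints it uses at most two foods.
broccoli only: max(6/2, 3.5/1.0) = 3.5 servings → $4.03.
brown rice only: max(6/2, 3.5/0.7) = 5 servings → $1.50.
broccoli + brown rice: intersection lies outside the first quadrant.
So the least-cost plan costs $1.50.

$1.50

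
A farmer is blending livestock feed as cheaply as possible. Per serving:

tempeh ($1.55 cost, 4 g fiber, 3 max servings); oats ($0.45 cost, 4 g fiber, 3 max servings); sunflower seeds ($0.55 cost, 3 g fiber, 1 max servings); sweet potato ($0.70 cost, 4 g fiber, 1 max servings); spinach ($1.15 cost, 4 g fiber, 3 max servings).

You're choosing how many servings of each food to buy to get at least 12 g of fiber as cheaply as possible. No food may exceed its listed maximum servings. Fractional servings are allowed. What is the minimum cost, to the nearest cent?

Cost per g of fiber: oats $0.1125, sweet potato $0.1750, sunflower seeds $0.1833, spinach $0.2875, tempeh $0.3875.
Take 3 servings of oats: +12.0 g fiber for $1.35 (total $1.35, still need 0.0 g).
Greedy by cheapest-per-g is optimal for a single linear constraint, so the minimum cost is $1.35.

$1.35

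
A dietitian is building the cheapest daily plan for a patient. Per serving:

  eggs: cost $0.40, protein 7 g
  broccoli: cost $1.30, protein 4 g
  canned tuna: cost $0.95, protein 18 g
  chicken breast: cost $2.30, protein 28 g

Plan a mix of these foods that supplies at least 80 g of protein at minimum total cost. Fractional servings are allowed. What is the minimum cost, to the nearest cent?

Cost per g of protein: canned tuna $0.0528, eggs $0.0571, chicken breast $0.0821, broccoli $0.3250.
With no serving limits, use only canned tuna: 80 g / 18 g = 4.444 servings × $0.95 = $4.22.

$4.22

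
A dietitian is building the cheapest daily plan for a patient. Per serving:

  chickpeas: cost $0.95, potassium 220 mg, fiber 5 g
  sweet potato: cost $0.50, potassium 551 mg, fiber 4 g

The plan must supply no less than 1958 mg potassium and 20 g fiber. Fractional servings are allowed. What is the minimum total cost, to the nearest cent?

$2.50

chickpeas only: max(1958/220, 20/5) = 8.9 servings → $8.46.
sweet potato only: max(1958/551, 20/4) = 5 servings → $2.50.
chickpeas + sweet potato with both tight: 1.7 servings and 2.875 servings → $3.05.
So the least-cost plan costs $2.50.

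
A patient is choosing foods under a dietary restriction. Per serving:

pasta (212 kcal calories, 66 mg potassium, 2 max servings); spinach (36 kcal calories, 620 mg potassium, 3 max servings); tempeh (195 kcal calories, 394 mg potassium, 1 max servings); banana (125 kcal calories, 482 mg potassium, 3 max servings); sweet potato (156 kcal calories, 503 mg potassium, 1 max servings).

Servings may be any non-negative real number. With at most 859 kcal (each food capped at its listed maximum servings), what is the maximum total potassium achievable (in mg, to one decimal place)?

Potassium per kcal: spinach 17.22, banana 3.856, sweet potato 3.224, tempeh 2.021, pasta 0.3113.
Take 3 servings of spinach: uses 108 kcal, +1860.0 mg potassium (running total 1860.0 mg).
Take 3 servings of banana: uses 375 kcal, +1446.0 mg potassium (running total 3306.0 mg).
Take 1 serving of sweet potato: uses 156 kcal, +503.0 mg potassium (running total 3809.0 mg).
Take 1 serving of tempeh: uses 195 kcal, +394.0 mg potassium (running total 4203.0 mg).
Take 0.1179 servings of pasta: uses 25 kcal, +7.8 mg potassium (running total 4210.8 mg).
Greedy by best ratio exhausts the calories allowance optimally: 4210.8 mg.

4210.8 mg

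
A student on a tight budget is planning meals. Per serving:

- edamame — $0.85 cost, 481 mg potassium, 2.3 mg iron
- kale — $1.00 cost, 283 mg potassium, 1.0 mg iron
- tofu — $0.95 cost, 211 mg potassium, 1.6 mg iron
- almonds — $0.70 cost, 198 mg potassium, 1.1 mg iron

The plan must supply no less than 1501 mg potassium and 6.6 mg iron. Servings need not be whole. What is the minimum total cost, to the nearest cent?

$2.65

An LP optimum is at a vertex; with two nutrient constraints at most two foods are used. Check each candidate.
edamame only: max(1501/481, 6.6/2.3) = 3.121 servings → $2.65.
kale only: max(1501/283, 6.6/1.0) = 6.6 servings → $6.60.
tofu only: max(1501/211, 6.6/1.6) = 7.114 servings → $6.76.
almonds only: max(1501/198, 6.6/1.1) = 7.581 servings → $5.31.
edamame + kale with both tight: 2.159 servings and 1.634 servings → $3.47.
edamame + tofu with both targets exact would need a negative amount; discard.
edamame + almonds: the both-tight solution has a negative serving — not a feasible corner.
kale + tofu with both tight: 4.173 servings and 1.517 servings → $5.61.
kale + almonds with both tight: 3.039 servings and 3.237 servings → $5.31.
tofu + almonds: intersection lies outside the first quadrant.
Cheapest feasible corner: $2.65.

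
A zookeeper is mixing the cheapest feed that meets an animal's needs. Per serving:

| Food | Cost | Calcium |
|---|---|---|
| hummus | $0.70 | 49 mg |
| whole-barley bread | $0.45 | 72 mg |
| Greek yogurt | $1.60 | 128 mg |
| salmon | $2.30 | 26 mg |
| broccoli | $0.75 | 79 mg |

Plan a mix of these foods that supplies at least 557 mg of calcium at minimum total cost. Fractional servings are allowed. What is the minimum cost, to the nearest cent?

Cost per mg of calcium: whole-barley bread $0.0063, broccoli $0.0095, Greek yogurt $0.0125, hummus $0.0143, salmon $0.0885.
With no serving limits, use only whole-barley bread: 557 mg / 72 mg = 7.736 servings × $0.45 = $3.48.

$3.48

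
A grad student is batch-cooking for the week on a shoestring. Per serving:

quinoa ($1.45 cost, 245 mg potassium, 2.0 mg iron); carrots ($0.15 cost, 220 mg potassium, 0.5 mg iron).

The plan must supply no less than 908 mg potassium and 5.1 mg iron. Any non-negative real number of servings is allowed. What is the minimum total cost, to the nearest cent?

Two binding constraints pin down two serving amounts, so the optimal mix uses at most two foods. The candidates are each food alone (scaled to the tighter of potassium/iron) and each pair with both constraints tight.
quinoa only: max(908/245, 5.1/2.0) = 3.706 servings → $5.37.
carrots only: max(908/220, 5.1/0.5) = 10.2 servings → $1.53.
quinoa + carrots with both tight: 2.104 servings and 1.784 servings → $3.32.
The minimum over all feasible corners is $1.53.

$1.53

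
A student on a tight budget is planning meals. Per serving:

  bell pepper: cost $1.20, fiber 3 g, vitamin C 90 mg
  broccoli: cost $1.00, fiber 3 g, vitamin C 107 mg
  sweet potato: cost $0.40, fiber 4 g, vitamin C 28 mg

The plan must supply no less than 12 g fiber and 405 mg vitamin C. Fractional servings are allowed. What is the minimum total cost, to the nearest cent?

bell pepper only: max(12/3, 405/90) = 4.5 servings → $5.40.
broccoli only: max(12/3, 405/107) = 4 servings → $4.00.
sweet potato only: max(12/4, 405/28) = 14.46 servings → $5.79.
bell pepper + broccoli with both tight: 1.353 servings and 2.647 servings → $4.27.
bell pepper + sweet potato: the both-tight solution has a negative serving — not a feasible corner.
broccoli + sweet potato with both tight: 3.733 servings and 0.2006 servings → $3.81.
The minimum over all feasible corners is $3.81.

$3.81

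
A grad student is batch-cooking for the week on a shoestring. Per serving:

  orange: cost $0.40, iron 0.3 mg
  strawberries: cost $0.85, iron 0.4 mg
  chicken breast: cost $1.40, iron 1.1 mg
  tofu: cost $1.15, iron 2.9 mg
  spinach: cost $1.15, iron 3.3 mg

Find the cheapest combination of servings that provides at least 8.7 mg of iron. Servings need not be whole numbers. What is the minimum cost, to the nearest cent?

Cost per mg of iron: spinach $0.3485, tofu $0.3966, chicken breast $1.2727, orange $1.3333, strawberries $2.1250.
With no serving limits, use only spinach: 8.7 mg / 3.3 mg = 2.636 servings × $1.15 = $3.03.

$3.03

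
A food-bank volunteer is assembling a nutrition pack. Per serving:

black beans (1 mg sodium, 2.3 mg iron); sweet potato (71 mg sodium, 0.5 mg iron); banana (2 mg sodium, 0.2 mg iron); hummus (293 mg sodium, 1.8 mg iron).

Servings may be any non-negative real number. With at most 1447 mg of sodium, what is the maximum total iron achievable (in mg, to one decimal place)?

3328.1 mg

Iron per mg sodium: black beans 2.3, banana 0.1, sweet potato 0.007042, hummus 0.006143.
With no serving limits, spend the whole sodium allowance on black beans: 1447 mg / 1 mg × 2.3 mg = 3328.1 mg.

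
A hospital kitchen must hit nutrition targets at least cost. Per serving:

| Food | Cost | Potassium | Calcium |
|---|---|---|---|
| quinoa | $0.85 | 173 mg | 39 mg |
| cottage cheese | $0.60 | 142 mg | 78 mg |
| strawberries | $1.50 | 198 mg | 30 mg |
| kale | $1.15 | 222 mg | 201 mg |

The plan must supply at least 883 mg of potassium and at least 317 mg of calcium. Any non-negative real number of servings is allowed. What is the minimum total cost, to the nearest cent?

$3.73

An LP optimum is at a vertex; with two nutrient constraints at most two foods are used. Check each candidate.
quinoa only: max(883/173, 317/39) = 8.128 servings → $6.91.
cottage cheese only: max(883/142, 317/78) = 6.218 servings → $3.73.
strawberries only: max(883/198, 317/30) = 10.57 servings → $15.85.
kale only: max(883/222, 317/201) = 3.977 servings → $4.57.
quinoa + cottage cheese with both tight: 2.999 servings and 2.565 servings → $4.09.
quinoa + strawberries: intersection lies outside the first quadrant.
quinoa + kale with both tight: 4.101 servings and 0.7813 servings → $4.38.
cottage cheese + strawberries with both tight: 3.244 servings and 2.133 servings → $5.15.
cottage cheese + kale with both targets exact would need a negative amount; discard.
strawberries + kale with both tight: 3.232 servings and 1.095 servings → $6.11.
Cheapest feasible corner: $3.73.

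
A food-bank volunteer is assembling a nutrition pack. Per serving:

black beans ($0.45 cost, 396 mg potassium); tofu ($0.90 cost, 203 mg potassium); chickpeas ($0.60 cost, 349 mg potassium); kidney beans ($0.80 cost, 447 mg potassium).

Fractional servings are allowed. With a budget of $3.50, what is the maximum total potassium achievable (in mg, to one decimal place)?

Potassium per dollar: black beans 880, chickpeas 581.7, kidney beans 558.8, tofu 225.6.
With no serving limits, spend the whole cost allowance on black beans: $3.50 / $0.45 × 396 mg = 3080.0 mg.

3080.0 mg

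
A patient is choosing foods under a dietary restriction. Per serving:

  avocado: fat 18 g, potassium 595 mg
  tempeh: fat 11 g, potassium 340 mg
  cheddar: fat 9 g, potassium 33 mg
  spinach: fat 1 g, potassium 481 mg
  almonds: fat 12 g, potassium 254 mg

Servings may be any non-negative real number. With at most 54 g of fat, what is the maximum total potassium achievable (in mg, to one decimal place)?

Potassium per g fat: spinach 481, avocado 33.06, tempeh 30.91, almonds 21.17, cheddar 3.667.
With no serving limits, spend the whole fat allowance on spinach: 54 g / 1 g × 481 mg = 25974.0 mg.

25974.0 mg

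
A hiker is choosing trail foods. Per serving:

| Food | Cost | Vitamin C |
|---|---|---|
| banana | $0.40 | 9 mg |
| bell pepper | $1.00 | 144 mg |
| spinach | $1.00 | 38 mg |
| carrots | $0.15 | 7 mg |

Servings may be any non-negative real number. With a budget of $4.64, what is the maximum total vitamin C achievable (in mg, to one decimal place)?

Vitamin C per dollar: bell pepper 144, carrots 46.67, spinach 38, banana 22.5.
With no serving limits, spend the whole cost allowance on bell pepper: $4.64 / $1.00 × 144 mg = 668.2 mg.

668.2 mg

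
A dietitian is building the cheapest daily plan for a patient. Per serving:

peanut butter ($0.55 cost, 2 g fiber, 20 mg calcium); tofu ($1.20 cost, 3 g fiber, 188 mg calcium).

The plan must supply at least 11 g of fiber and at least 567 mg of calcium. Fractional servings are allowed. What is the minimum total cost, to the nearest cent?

$4.11

peanut butter only: max(11/2, 567/20) = 28.35 servings → $15.59.
tofu only: max(11/3, 567/188) = 3.667 servings → $4.40.
peanut butter + tofu with both tight: 1.161 servings and 2.892 servings → $4.11.
So the least-cost plan costs $4.11.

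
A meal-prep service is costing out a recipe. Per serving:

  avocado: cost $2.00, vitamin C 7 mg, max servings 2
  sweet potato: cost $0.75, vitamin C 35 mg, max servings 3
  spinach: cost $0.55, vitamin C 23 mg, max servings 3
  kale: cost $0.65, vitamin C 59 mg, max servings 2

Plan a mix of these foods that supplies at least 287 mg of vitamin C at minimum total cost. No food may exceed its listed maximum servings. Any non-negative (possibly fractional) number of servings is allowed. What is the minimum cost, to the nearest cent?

Cost per mg of vitamin C: kale $0.0110, sweet potato $0.0214, spinach $0.0239, avocado $0.2857.
Take 2 servings of kale: +118.0 mg vitamin C for $1.30 (total $1.30, still need 169.0 mg).
Take 3 servings of sweet potato: +105.0 mg vitamin C for $2.25 (total $3.55, still need 64.0 mg).
Take 2.783 servings of spinach: +64.0 mg vitamin C for $1.53 (total $5.08, still need 0.0 mg).
Greedy by cheapest-per-mg is optimal for a single linear constraint, so the minimum cost is $5.08.

$5.08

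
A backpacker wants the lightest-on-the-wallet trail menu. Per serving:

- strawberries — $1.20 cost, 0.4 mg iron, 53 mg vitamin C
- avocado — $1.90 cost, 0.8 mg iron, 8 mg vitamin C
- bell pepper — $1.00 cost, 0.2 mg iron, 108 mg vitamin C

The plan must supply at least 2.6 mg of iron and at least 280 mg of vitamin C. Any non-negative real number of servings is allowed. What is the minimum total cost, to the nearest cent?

A basic optimal solution has at most two foods positive. Try each food alone and each pair with both targets met exactly.
strawberries only: max(2.6/0.4, 280/53) = 6.5 servings → $7.80.
avocado only: max(2.6/0.8, 280/8) = 35 servings → $66.50.
bell pepper only: max(2.6/0.2, 280/108) = 13 servings → $13.00.
strawberries + avocado with both tight: 5.184 servings and 0.6582 servings → $7.47.
strawberries + bell pepper: the both-tight solution has a negative serving — not a feasible corner.
avocado + bell pepper with both tight: 2.651 servings and 2.396 servings → $7.43.
Cheapest feasible corner: $7.43.

$7.43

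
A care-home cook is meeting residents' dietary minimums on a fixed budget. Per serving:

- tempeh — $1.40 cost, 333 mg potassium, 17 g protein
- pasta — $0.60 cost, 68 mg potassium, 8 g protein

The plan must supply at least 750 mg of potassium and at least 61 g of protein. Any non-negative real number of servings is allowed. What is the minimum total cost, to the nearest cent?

$4.73

An LP optimum is at a vertex; with two nutrient constraints at most two foods are used. Check each candidate.
tempeh only: max(750/333, 61/17) = 3.588 servings → $5.02.
pasta only: max(750/68, 61/8) = 11.03 servings → $6.62.
tempeh + pasta with both tight: 1.228 servings and 5.015 servings → $4.73.
Cheapest feasible corner: $4.73.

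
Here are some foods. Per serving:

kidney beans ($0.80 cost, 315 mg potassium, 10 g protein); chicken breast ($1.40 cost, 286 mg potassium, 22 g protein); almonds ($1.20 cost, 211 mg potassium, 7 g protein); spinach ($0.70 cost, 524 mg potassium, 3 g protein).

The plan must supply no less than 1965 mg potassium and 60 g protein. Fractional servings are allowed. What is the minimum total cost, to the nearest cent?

The cheapest plan sits at a corner of the feasible region — with two constraints it uses at most two foods.
kidney beans only: max(1965/315, 60/10) = 6.238 servings → $4.99.
chicken breast only: max(1965/286, 60/22) = 6.871 servings → $9.62.
almonds only: max(1965/211, 60/7) = 9.313 servings → $11.18.
spinach only: max(1965/524, 60/3) = 20 servings → $14.00.
kidney beans + chicken breast with both targets exact would need a negative amount; discard.
kidney beans + almonds with both targets exact would need a negative amount; discard.
kidney beans + spinach with both tight: 5.948 servings and 0.1746 servings → $4.88.
chicken breast + almonds: the both-tight solution has a negative serving — not a feasible corner.
chicken breast + spinach with both tight: 2.394 servings and 2.443 servings → $5.06.
almonds + spinach with both tight: 8.417 servings and 0.3608 servings → $10.35.
So the least-cost plan costs $4.88.

$4.88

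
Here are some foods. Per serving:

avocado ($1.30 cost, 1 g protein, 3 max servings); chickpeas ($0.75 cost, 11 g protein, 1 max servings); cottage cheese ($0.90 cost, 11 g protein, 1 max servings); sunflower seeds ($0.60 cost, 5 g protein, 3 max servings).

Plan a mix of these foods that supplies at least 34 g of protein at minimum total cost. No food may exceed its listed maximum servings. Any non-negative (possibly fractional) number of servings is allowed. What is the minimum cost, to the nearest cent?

Cost per g of protein: chickpeas $0.0682, cottage cheese $0.0818, sunflower seeds $0.1200, avocado $1.3000.
Take 1 serving of chickpeas: +11.0 g protein for $0.75 (total $0.75, still need 23.0 g).
Take 1 serving of cottage cheese: +11.0 g protein for $0.90 (total $1.65, still need 12.0 g).
Take 2.4 servings of sunflower seeds: +12.0 g protein for $1.44 (total $3.09, still need 0.0 g).
Greedy by cheapest-per-g is optimal for a single linear constraint, so the minimum cost is $3.09.

$3.09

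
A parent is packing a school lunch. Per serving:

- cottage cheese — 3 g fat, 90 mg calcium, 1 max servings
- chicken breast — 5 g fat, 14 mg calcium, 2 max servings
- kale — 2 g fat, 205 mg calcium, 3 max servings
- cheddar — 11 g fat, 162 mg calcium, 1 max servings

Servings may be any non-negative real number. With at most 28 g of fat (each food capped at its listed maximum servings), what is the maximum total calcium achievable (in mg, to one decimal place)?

Calcium per g fat: kale 102.5, cottage cheese 30, cheddar 14.73, chicken breast 2.8.
Take 3 servings of kale: uses 6 g fat, +615.0 mg calcium (running total 615.0 mg).
Take 1 serving of cottage cheese: uses 3 g fat, +90.0 mg calcium (running total 705.0 mg).
Take 1 serving of cheddar: uses 11 g fat, +162.0 mg calcium (running total 867.0 mg).
Take 1.6 servings of chicken breast: uses 8 g fat, +22.4 mg calcium (running total 889.4 mg).
Filling greedily by calcium-per-g fat is optimal for one linear limit, giving 889.4 mg.

889.4 mg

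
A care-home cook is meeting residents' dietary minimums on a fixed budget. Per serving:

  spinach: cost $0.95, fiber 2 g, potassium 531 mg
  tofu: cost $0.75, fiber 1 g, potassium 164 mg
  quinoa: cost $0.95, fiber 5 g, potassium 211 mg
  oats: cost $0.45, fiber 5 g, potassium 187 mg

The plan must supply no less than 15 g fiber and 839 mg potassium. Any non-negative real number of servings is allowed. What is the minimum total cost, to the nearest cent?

A basic optimal solution has at most two foods positive. Try each food alone and each pair with both targets met exactly.
spinach only: max(15/2, 839/531) = 7.5 servings → $7.12.
tofu only: max(15/1, 839/164) = 15 servings → $11.25.
quinoa only: max(15/5, 839/211) = 3.976 servings → $3.78.
oats only: max(15/5, 839/187) = 4.487 servings → $2.02.
spinach + tofu with both targets exact would need a negative amount; discard.
spinach + quinoa with both tight: 0.4613 servings and 2.815 servings → $3.11.
spinach + oats with both tight: 0.6094 servings and 2.756 servings → $1.82.
tofu + quinoa with both tight: 1.691 servings and 2.662 servings → $3.80.
tofu + oats with both tight: 2.196 servings and 2.561 servings → $2.80.
quinoa + oats: intersection lies outside the first quadrant.
The minimum over all feasible corners is $1.82.

$1.82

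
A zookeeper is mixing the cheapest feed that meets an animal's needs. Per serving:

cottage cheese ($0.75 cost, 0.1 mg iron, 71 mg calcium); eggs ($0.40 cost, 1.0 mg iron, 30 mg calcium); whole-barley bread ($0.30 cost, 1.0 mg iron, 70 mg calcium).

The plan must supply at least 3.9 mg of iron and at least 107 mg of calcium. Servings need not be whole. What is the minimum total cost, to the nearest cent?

cottage cheese only: max(3.9/0.1, 107/71) = 39 servings → $29.25.
eggs only: max(3.9/1.0, 107/30) = 3.9 servings → $1.56.
whole-barley bread only: max(3.9/1.0, 107/70) = 3.9 servings → $1.17.
cottage cheese + eggs with both targets exact would need a negative amount; discard.
cottage cheese + whole-barley bread with both targets exact would need a negative amount; discard.
eggs + whole-barley bread with both targets exact would need a negative amount; discard.
The minimum over all feasible corners is $1.17.

$1.17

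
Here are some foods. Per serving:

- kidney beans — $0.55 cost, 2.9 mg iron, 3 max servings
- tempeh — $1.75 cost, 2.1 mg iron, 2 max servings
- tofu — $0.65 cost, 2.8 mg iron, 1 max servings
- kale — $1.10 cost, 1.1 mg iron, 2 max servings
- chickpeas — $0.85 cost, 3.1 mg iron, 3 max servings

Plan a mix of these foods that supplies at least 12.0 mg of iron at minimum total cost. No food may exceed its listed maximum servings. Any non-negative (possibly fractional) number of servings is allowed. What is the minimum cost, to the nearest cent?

Cost per mg of iron: kidney beans $0.1897, tofu $0.2321, chickpeas $0.2742, tempeh $0.8333, kale $1.0000.
Take 3 servings of kidney beans: +8.7 mg iron for $1.65 (total $1.65, still need 3.3 mg).
Take 1 serving of tofu: +2.8 mg iron for $0.65 (total $2.30, still need 0.5 mg).
Take 0.1613 servings of chickpeas: +0.5 mg iron for $0.14 (total $2.44, still need 0.0 mg).
Greedy by cheapest-per-mg is optimal for a single linear constraint, so the minimum cost is $2.44.

$2.44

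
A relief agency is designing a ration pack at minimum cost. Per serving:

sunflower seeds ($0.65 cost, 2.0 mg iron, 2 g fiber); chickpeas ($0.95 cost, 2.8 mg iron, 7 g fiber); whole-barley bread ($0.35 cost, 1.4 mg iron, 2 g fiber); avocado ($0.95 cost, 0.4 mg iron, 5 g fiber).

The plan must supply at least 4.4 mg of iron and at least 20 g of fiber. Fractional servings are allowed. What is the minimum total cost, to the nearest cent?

A basic optimal solution has at most two foods positive. Try each food alone and each pair with both targets met exactly.
sunflower seeds only: max(4.4/2.0, 20/2) = 10 servings → $6.50.
chickpeas only: max(4.4/2.8, 20/7) = 2.857 servings → $2.71.
whole-barley bread only: max(4.4/1.4, 20/2) = 10 servings → $3.50.
avocado only: max(4.4/0.4, 20/5) = 11 servings → $10.45.
sunflower seeds + chickpeas: the both-tight solution has a negative serving — not a feasible corner.
sunflower seeds + whole-barley bread with both targets exact would need a negative amount; discard.
sunflower seeds + avocado with both tight: 1.522 servings and 3.391 servings → $4.21.
chickpeas + whole-barley bread: intersection lies outside the first quadrant.
chickpeas + avocado with both tight: 1.25 servings and 2.25 servings → $3.33.
whole-barley bread + avocado with both tight: 2.258 servings and 3.097 servings → $3.73.
Cheapest feasible corner: $2.71.

$2.71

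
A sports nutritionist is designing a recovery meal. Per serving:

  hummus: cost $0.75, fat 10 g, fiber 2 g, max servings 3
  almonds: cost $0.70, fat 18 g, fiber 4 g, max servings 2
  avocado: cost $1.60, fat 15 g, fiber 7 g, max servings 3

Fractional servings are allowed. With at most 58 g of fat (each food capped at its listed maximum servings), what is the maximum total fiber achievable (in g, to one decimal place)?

23.9 g

Fiber per g fat: avocado 0.4667, almonds 0.2222, hummus 0.2.
Take 3 servings of avocado: uses 45 g fat, +21.0 g fiber (running total 21.0 g).
Take 0.7222 servings of almonds: uses 13 g fat, +2.9 g fiber (running total 23.9 g).
Greedy by best ratio exhausts the fat allowance optimally: 23.9 g.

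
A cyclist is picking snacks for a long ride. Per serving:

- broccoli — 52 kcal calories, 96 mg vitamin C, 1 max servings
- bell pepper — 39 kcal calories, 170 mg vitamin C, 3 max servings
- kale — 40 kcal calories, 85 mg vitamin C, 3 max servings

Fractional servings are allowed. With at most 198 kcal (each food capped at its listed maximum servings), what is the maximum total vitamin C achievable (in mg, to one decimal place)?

682.1 mg

Vitamin C per kcal: bell pepper 4.359, kale 2.125, broccoli 1.846.
Take 3 servings of bell pepper: uses 117 kcal, +510.0 mg vitamin C (running total 510.0 mg).
Take 2.025 servings of kale: uses 81 kcal, +172.1 mg vitamin C (running total 682.1 mg).
Filling greedily by vitamin C-per-kcal is optimal for one linear limit, giving 682.1 mg.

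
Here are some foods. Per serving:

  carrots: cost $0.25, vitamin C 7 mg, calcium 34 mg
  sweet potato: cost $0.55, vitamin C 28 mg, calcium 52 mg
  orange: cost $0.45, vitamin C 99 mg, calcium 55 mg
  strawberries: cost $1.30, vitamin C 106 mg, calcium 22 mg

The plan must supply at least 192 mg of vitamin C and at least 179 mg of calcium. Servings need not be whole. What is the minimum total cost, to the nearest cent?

$1.40

Minimising a linear cost over {vitamin C ≥ 192, calcium ≥ 179, servings ≥ 0} — the optimum is at a vertex, using one or two foods.
carrots only: max(192/7, 179/34) = 27.43 servings → $6.86.
sweet potato only: max(192/28, 179/52) = 6.857 servings → $3.77.
orange only: max(192/99, 179/55) = 3.255 servings → $1.46.
strawberries only: max(192/106, 179/22) = 8.136 servings → $10.58.
carrots + sweet potato: the both-tight solution has a negative serving — not a feasible corner.
carrots + orange with both tight: 2.402 servings and 1.77 servings → $1.40.
carrots + strawberries with both tight: 4.275 servings and 1.529 servings → $3.06.
sweet potato + orange with both tight: 1.985 servings and 1.378 servings → $1.71.
sweet potato + strawberries with both tight: 3.013 servings and 1.016 servings → $2.98.
orange + strawberries with both targets exact would need a negative amount; discard.
Cheapest feasible corner: $1.40.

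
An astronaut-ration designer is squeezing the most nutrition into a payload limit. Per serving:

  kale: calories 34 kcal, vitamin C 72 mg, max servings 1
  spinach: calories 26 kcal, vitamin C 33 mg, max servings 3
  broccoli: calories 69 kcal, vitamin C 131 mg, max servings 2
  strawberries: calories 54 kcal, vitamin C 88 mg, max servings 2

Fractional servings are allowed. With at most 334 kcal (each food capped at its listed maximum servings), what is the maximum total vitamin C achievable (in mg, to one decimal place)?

578.5 mg

Vitamin C per kcal: kale 2.118, broccoli 1.899, strawberries 1.63, spinach 1.269.
Take 1 serving of kale: uses 34 kcal, +72.0 mg vitamin C (running total 72.0 mg).
Take 2 servings of broccoli: uses 138 kcal, +262.0 mg vitamin C (running total 334.0 mg).
Take 2 servings of strawberries: uses 108 kcal, +176.0 mg vitamin C (running total 510.0 mg).
Take 2.077 servings of spinach: uses 54 kcal, +68.5 mg vitamin C (running total 578.5 mg).
Filling greedily by vitamin C-per-kcal is optimal for one linear limit, giving 578.5 mg.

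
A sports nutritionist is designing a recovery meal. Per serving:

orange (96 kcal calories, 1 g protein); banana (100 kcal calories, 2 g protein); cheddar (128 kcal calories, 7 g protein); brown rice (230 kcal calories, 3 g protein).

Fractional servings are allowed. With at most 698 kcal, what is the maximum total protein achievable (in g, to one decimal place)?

38.2 g

Protein per kcal: cheddar 0.05469, banana 0.02, brown rice 0.01304, orange 0.01042.
With no serving limits, spend the whole calories allowance on cheddar: 698 kcal / 128 kcal × 7 g = 38.2 g.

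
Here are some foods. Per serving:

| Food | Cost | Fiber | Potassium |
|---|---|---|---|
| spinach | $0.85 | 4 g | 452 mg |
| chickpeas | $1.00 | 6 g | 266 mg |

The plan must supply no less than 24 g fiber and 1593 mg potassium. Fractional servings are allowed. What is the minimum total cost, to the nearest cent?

An LP optimum is at a vertex; with two nutrient constraints at most two foods are used. Check each candidate.
spinach only: max(24/4, 1593/452) = 6 servings → $5.10.
chickpeas only: max(24/6, 1593/266) = 5.989 servings → $5.99.
spinach + chickpeas with both tight: 1.926 servings and 2.716 servings → $4.35.
Cheapest feasible corner: $4.35.

$4.35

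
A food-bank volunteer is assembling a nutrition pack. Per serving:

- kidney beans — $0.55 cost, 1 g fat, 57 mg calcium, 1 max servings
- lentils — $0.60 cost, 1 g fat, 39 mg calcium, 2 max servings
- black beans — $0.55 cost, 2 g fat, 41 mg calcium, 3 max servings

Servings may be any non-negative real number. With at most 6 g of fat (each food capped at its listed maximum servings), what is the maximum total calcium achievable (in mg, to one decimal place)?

Calcium per g fat: kidney beans 57, lentils 39, black beans 20.5.
Take 1 serving of kidney beans: uses 1 g fat, +57.0 mg calcium (running total 57.0 mg).
Take 2 servings of lentils: uses 2 g fat, +78.0 mg calcium (running total 135.0 mg).
Take 1.5 servings of black beans: uses 3 g fat, +61.5 mg calcium (running total 196.5 mg).
Filling greedily by calcium-per-g fat is optimal for one linear limit, giving 196.5 mg.

196.5 mg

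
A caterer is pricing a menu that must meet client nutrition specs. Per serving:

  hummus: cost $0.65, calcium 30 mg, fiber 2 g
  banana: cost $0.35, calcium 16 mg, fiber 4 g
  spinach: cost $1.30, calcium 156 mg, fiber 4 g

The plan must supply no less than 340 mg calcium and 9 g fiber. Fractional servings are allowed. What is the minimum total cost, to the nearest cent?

Minimising a linear cost over {calcium ≥ 340, fiber ≥ 9, servings ≥ 0} — the optimum is at a vertex, using one or two foods.
hummus only: max(340/30, 9/2) = 11.33 servings → $7.37.
banana only: max(340/16, 9/4) = 21.25 servings → $7.44.
spinach only: max(340/156, 9/4) = 2.25 servings → $2.92.
hummus + banana: the both-tight solution has a negative serving — not a feasible corner.
hummus + spinach with both tight: 0.2292 servings and 2.135 servings → $2.92.
banana + spinach with both tight: 0.07857 servings and 2.171 servings → $2.85.
The minimum over all feasible corners is $2.85.

$2.85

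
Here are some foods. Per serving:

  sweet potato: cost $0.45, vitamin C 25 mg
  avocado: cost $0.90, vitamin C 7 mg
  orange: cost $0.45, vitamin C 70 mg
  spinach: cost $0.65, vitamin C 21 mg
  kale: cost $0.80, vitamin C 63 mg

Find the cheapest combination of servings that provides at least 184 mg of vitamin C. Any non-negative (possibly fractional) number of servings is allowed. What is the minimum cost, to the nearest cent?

Cost per mg of vitamin C: orange $0.0064, kale $0.0127, sweet potato $0.0180, spinach $0.0310, avocado $0.1286.
With no serving limits, use only orange: 184 mg / 70 mg = 2.629 servings × $0.45 = $1.18.

$1.18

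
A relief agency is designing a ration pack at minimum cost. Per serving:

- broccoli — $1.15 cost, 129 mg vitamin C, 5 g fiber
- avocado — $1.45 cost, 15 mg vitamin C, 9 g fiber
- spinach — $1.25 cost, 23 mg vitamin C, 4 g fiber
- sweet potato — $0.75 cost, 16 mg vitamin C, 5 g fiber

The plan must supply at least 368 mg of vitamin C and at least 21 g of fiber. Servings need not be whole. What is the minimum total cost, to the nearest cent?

At the optimum either one food covers both requirements or two foods hit both targets exactly; no other combination can be cheaper.
broccoli only: max(368/129, 21/5) = 4.2 servings → $4.83.
avocado only: max(368/15, 21/9) = 24.53 servings → $35.57.
spinach only: max(368/23, 21/4) = 16 servings → $20.00.
sweet potato only: max(368/16, 21/5) = 23 servings → $17.25.
broccoli + avocado with both tight: 2.76 servings and 0.8002 servings → $4.33.
broccoli + spinach with both tight: 2.466 servings and 2.167 servings → $5.55.
broccoli + sweet potato with both tight: 2.662 servings and 1.538 servings → $4.21.
avocado + spinach: the both-tight solution has a negative serving — not a feasible corner.
avocado + sweet potato: the both-tight solution has a negative serving — not a feasible corner.
spinach + sweet potato: intersection lies outside the first quadrant.
So the least-cost plan costs $4.21.

$4.21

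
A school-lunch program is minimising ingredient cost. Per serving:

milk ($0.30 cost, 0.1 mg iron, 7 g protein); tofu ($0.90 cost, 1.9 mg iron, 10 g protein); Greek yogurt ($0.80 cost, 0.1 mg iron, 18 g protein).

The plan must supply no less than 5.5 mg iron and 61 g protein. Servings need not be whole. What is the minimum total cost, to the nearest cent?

$3.86

At the optimum either one food covers both requirements or two foods hit both targets exactly; no other combination can be cheaper.
milk only: max(5.5/0.1, 61/7) = 55 servings → $16.50.
tofu only: max(5.5/1.9, 61/10) = 6.1 servings → $5.49.
Greek yogurt only: max(5.5/0.1, 61/18) = 55 servings → $44.00.
milk + tofu with both tight: 4.951 servings and 2.634 servings → $3.86.
milk + Greek yogurt: the both-tight solution has a negative serving — not a feasible corner.
tofu + Greek yogurt with both tight: 2.798 servings and 1.834 servings → $3.99.
Cheapest feasible corner: $3.86.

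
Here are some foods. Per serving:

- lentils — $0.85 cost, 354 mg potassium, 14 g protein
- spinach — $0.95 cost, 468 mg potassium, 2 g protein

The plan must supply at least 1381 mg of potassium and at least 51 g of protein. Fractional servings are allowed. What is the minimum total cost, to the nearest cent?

The cheapest plan sits at a corner of the feasible region — with two constraints it uses at most two foods.
lentils only: max(1381/354, 51/14) = 3.901 servings → $3.32.
spinach only: max(1381/468, 51/2) = 25.5 servings → $24.23.
lentils + spinach with both tight: 3.612 servings and 0.219 servings → $3.28.
Cheapest feasible corner: $3.28.

$3.28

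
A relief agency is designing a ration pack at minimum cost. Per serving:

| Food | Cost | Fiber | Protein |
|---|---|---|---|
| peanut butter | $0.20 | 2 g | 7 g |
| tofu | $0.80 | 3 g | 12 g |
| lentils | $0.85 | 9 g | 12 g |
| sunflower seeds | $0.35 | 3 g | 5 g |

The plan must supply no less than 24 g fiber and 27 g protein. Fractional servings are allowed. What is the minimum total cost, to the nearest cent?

Two binding constraints pin down two serving amounts, so the optimal mix uses at most two foods. The candidates are each food alone (scaled to the tighter of fiber/protein) and each pair with both constraints tight.
peanut butter only: max(24/2, 27/7) = 12 servings → $2.40.
tofu only: max(24/3, 27/12) = 8 servings → $6.40.
lentils only: max(24/9, 27/12) = 2.667 servings → $2.27.
sunflower seeds only: max(24/3, 27/5) = 8 servings → $2.80.
peanut butter + tofu: intersection lies outside the first quadrant.
peanut butter + lentils: intersection lies outside the first quadrant.
peanut butter + sunflower seeds with both targets exact would need a negative amount; discard.
tofu + lentils with both targets exact would need a negative amount; discard.
tofu + sunflower seeds: intersection lies outside the first quadrant.
lentils + sunflower seeds: the both-tight solution has a negative serving — not a feasible corner.
Cheapest feasible corner: $2.27.

$2.27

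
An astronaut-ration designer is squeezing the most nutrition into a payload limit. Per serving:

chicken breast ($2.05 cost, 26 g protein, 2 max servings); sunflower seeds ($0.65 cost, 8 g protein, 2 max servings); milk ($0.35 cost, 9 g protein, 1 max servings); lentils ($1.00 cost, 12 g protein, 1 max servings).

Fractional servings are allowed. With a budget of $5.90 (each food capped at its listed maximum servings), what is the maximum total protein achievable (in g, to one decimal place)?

78.8 g

Protein per dollar: milk 25.71, chicken breast 12.68, sunflower seeds 12.31, lentils 12.
Take 1 serving of milk: spends $0.35, +9.0 g protein (running total 9.0 g).
Take 2 servings of chicken breast: spends $4.10, +52.0 g protein (running total 61.0 g).
Take 2 servings of sunflower seeds: spends $1.30, +16.0 g protein (running total 77.0 g).
Take 0.15 servings of lentils: spends $0.15, +1.8 g protein (running total 78.8 g).
Greedy by best ratio exhausts the cost allowance optimally: 78.8 g.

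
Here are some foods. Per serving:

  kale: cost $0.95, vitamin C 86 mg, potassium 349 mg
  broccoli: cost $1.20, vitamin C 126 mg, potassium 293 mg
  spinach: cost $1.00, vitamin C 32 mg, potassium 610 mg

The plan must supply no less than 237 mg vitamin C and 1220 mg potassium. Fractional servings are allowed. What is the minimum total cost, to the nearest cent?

$2.97

This is a tiny linear program; its minimum lies at a vertex of the feasible set. List the vertices and price them.
kale only: max(237/86, 1220/349) = 3.496 servings → $3.32.
broccoli only: max(237/126, 1220/293) = 4.164 servings → $5.00.
spinach only: max(237/32, 1220/610) = 7.406 servings → $7.41.
kale + broccoli: intersection lies outside the first quadrant.
kale + spinach with both tight: 2.556 servings and 0.5378 servings → $2.97.
broccoli + spinach with both tight: 1.564 servings and 1.249 servings → $3.13.
So the least-cost plan costs $2.97.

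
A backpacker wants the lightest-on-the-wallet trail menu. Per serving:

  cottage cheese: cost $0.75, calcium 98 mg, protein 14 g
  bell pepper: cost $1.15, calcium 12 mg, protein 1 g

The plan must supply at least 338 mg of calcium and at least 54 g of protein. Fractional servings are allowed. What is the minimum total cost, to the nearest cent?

$2.89

For a min-cost LP with two ≥-constraints, a basic feasible solution has at most two positive variables.
cottage cheese only: max(338/98, 54/14) = 3.857 servings → $2.89.
bell pepper only: max(338/12, 54/1) = 54 servings → $62.10.
cottage cheese + bell pepper with both targets exact would need a negative amount; discard.
Cheapest feasible corner: $2.89.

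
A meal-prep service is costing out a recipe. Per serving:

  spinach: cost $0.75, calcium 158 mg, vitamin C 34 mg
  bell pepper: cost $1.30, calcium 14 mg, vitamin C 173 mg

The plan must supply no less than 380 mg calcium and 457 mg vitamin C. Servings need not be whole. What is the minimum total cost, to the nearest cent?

$4.53

Two binding constraints pin down two serving amounts, so the optimal mix uses at most two foods. The candidates are each food alone (scaled to the tighter of calcium/vitamin C) and each pair with both constraints tight.
spinach only: max(380/158, 457/34) = 13.44 servings → $10.08.
bell pepper only: max(380/14, 457/173) = 27.14 servings → $35.29.
spinach + bell pepper with both tight: 2.209 servings and 2.207 servings → $4.53.
So the least-cost plan costs $4.53.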